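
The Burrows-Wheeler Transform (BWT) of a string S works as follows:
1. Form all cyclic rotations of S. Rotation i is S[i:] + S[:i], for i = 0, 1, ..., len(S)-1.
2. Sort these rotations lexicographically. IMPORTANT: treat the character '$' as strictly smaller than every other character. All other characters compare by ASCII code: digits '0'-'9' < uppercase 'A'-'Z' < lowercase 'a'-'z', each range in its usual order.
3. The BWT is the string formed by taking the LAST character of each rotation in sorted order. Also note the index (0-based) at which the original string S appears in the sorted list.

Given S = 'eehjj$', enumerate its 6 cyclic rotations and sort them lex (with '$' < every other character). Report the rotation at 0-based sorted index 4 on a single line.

Answer: j$eehj

Derivation:
All 6 rotations (rotation i = S[i:]+S[:i]):
  rot[0] = eehjj$
  rot[1] = ehjj$e
  rot[2] = hjj$ee
  rot[3] = jj$eeh
  rot[4] = j$eehj
  rot[5] = $eehjj
Sorted (with $ < everything):
  sorted[0] = $eehjj
  sorted[1] = eehjj$
  sorted[2] = ehjj$e
  sorted[3] = hjj$ee
  sorted[4] = j$eehj
  sorted[5] = jj$eeh
sorted[4] = j$eehj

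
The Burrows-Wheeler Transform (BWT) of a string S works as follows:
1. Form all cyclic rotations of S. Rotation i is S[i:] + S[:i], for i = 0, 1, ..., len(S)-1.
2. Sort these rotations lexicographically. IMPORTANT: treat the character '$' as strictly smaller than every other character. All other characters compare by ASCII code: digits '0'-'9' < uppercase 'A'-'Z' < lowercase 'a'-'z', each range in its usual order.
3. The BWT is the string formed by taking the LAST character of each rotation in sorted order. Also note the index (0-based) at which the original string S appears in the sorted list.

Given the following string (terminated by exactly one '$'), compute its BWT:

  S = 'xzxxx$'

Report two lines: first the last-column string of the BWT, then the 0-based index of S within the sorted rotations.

All 6 rotations (rotation i = S[i:]+S[:i]):
  rot[0] = xzxxx$
  rot[1] = zxxx$x
  rot[2] = xxx$xz
  rot[3] = xx$xzx
  rot[4] = x$xzxx
  rot[5] = $xzxxx
Sorted (with $ < everything):
  sorted[0] = $xzxxx  (last char: 'x')
  sorted[1] = x$xzxx  (last char: 'x')
  sorted[2] = xx$xzx  (last char: 'x')
  sorted[3] = xxx$xz  (last char: 'z')
  sorted[4] = xzxxx$  (last char: '$')
  sorted[5] = zxxx$x  (last char: 'x')
Last column: xxxz$x
Original string S is at sorted index 4

Answer: xxxz$x
4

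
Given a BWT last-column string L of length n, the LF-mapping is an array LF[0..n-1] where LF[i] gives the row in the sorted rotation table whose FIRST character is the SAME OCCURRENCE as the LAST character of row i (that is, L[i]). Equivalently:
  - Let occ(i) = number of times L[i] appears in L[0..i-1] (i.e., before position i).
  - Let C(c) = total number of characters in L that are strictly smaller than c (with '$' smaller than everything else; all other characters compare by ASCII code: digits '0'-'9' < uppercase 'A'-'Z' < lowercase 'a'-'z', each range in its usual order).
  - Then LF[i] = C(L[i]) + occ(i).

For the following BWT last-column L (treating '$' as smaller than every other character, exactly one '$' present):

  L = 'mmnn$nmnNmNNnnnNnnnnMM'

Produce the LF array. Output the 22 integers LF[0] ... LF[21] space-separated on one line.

Answer: 7 8 11 12 0 13 9 14 3 10 4 5 15 16 17 6 18 19 20 21 1 2

Derivation:
Char counts: '$':1, 'M':2, 'N':4, 'm':4, 'n':11
C (first-col start): C('$')=0, C('M')=1, C('N')=3, C('m')=7, C('n')=11
L[0]='m': occ=0, LF[0]=C('m')+0=7+0=7
L[1]='m': occ=1, LF[1]=C('m')+1=7+1=8
L[2]='n': occ=0, LF[2]=C('n')+0=11+0=11
L[3]='n': occ=1, LF[3]=C('n')+1=11+1=12
L[4]='$': occ=0, LF[4]=C('$')+0=0+0=0
L[5]='n': occ=2, LF[5]=C('n')+2=11+2=13
L[6]='m': occ=2, LF[6]=C('m')+2=7+2=9
L[7]='n': occ=3, LF[7]=C('n')+3=11+3=14
L[8]='N': occ=0, LF[8]=C('N')+0=3+0=3
L[9]='m': occ=3, LF[9]=C('m')+3=7+3=10
L[10]='N': occ=1, LF[10]=C('N')+1=3+1=4
L[11]='N': occ=2, LF[11]=C('N')+2=3+2=5
L[12]='n': occ=4, LF[12]=C('n')+4=11+4=15
L[13]='n': occ=5, LF[13]=C('n')+5=11+5=16
L[14]='n': occ=6, LF[14]=C('n')+6=11+6=17
L[15]='N': occ=3, LF[15]=C('N')+3=3+3=6
L[16]='n': occ=7, LF[16]=C('n')+7=11+7=18
L[17]='n': occ=8, LF[17]=C('n')+8=11+8=19
L[18]='n': occ=9, LF[18]=C('n')+9=11+9=20
L[19]='n': occ=10, LF[19]=C('n')+10=11+10=21
L[20]='M': occ=0, LF[20]=C('M')+0=1+0=1
L[21]='M': occ=1, LF[21]=C('M')+1=1+1=2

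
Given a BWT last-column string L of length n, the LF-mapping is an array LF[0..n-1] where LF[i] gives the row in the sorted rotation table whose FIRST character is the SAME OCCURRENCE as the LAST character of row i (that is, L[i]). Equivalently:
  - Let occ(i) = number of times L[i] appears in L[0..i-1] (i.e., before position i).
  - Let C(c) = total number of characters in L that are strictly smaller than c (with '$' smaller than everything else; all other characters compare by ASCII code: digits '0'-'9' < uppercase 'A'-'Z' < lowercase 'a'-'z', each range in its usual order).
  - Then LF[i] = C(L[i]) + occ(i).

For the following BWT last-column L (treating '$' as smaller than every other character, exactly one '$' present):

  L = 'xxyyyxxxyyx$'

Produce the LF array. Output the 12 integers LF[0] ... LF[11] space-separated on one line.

Answer: 1 2 7 8 9 3 4 5 10 11 6 0

Derivation:
Char counts: '$':1, 'x':6, 'y':5
C (first-col start): C('$')=0, C('x')=1, C('y')=7
L[0]='x': occ=0, LF[0]=C('x')+0=1+0=1
L[1]='x': occ=1, LF[1]=C('x')+1=1+1=2
L[2]='y': occ=0, LF[2]=C('y')+0=7+0=7
L[3]='y': occ=1, LF[3]=C('y')+1=7+1=8
L[4]='y': occ=2, LF[4]=C('y')+2=7+2=9
L[5]='x': occ=2, LF[5]=C('x')+2=1+2=3
L[6]='x': occ=3, LF[6]=C('x')+3=1+3=4
L[7]='x': occ=4, LF[7]=C('x')+4=1+4=5
L[8]='y': occ=3, LF[8]=C('y')+3=7+3=10
L[9]='y': occ=4, LF[9]=C('y')+4=7+4=11
L[10]='x': occ=5, LF[10]=C('x')+5=1+5=6
L[11]='$': occ=0, LF[11]=C('$')+0=0+0=0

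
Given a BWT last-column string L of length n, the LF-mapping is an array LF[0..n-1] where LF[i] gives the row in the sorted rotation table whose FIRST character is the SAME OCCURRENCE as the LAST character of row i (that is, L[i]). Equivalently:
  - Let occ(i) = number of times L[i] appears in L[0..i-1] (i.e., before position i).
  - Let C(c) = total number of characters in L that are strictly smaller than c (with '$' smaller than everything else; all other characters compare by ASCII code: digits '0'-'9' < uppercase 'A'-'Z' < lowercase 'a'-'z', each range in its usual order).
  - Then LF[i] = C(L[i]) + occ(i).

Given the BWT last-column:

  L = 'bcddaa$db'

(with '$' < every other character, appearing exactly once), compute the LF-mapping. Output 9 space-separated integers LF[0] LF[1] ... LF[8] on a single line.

Char counts: '$':1, 'a':2, 'b':2, 'c':1, 'd':3
C (first-col start): C('$')=0, C('a')=1, C('b')=3, C('c')=5, C('d')=6
L[0]='b': occ=0, LF[0]=C('b')+0=3+0=3
L[1]='c': occ=0, LF[1]=C('c')+0=5+0=5
L[2]='d': occ=0, LF[2]=C('d')+0=6+0=6
L[3]='d': occ=1, LF[3]=C('d')+1=6+1=7
L[4]='a': occ=0, LF[4]=C('a')+0=1+0=1
L[5]='a': occ=1, LF[5]=C('a')+1=1+1=2
L[6]='$': occ=0, LF[6]=C('$')+0=0+0=0
L[7]='d': occ=2, LF[7]=C('d')+2=6+2=8
L[8]='b': occ=1, LF[8]=C('b')+1=3+1=4

Answer: 3 5 6 7 1 2 0 8 4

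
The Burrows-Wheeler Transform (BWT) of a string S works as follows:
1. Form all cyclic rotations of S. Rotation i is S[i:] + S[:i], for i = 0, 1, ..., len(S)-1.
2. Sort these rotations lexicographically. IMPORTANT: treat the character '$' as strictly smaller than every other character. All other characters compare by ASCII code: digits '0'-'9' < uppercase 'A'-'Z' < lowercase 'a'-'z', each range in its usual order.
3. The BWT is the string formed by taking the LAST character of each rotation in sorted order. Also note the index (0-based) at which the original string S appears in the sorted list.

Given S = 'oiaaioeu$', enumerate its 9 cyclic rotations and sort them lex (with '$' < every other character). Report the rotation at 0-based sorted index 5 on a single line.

All 9 rotations (rotation i = S[i:]+S[:i]):
  rot[0] = oiaaioeu$
  rot[1] = iaaioeu$o
  rot[2] = aaioeu$oi
  rot[3] = aioeu$oia
  rot[4] = ioeu$oiaa
  rot[5] = oeu$oiaai
  rot[6] = eu$oiaaio
  rot[7] = u$oiaaioe
  rot[8] = $oiaaioeu
Sorted (with $ < everything):
  sorted[0] = $oiaaioeu
  sorted[1] = aaioeu$oi
  sorted[2] = aioeu$oia
  sorted[3] = eu$oiaaio
  sorted[4] = iaaioeu$o
  sorted[5] = ioeu$oiaa
  sorted[6] = oeu$oiaai
  sorted[7] = oiaaioeu$
  sorted[8] = u$oiaaioe
sorted[5] = ioeu$oiaa

Answer: ioeu$oiaa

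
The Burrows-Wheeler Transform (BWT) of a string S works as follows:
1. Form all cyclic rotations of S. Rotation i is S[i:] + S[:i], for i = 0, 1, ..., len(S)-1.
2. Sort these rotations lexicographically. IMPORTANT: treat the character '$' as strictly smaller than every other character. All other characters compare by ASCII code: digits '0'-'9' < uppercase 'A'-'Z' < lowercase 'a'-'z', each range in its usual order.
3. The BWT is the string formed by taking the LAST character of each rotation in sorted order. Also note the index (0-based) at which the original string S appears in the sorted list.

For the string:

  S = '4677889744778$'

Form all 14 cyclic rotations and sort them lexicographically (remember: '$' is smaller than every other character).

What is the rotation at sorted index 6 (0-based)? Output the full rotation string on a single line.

Answer: 778$4677889744

Derivation:
All 14 rotations (rotation i = S[i:]+S[:i]):
  rot[0] = 4677889744778$
  rot[1] = 677889744778$4
  rot[2] = 77889744778$46
  rot[3] = 7889744778$467
  rot[4] = 889744778$4677
  rot[5] = 89744778$46778
  rot[6] = 9744778$467788
  rot[7] = 744778$4677889
  rot[8] = 44778$46778897
  rot[9] = 4778$467788974
  rot[10] = 778$4677889744
  rot[11] = 78$46778897447
  rot[12] = 8$467788974477
  rot[13] = $4677889744778
Sorted (with $ < everything):
  sorted[0] = $4677889744778
  sorted[1] = 44778$46778897
  sorted[2] = 4677889744778$
  sorted[3] = 4778$467788974
  sorted[4] = 677889744778$4
  sorted[5] = 744778$4677889
  sorted[6] = 778$4677889744
  sorted[7] = 77889744778$46
  sorted[8] = 78$46778897447
  sorted[9] = 7889744778$467
  sorted[10] = 8$467788974477
  sorted[11] = 889744778$4677
  sorted[12] = 89744778$46778
  sorted[13] = 9744778$467788
sorted[6] = 778$4677889744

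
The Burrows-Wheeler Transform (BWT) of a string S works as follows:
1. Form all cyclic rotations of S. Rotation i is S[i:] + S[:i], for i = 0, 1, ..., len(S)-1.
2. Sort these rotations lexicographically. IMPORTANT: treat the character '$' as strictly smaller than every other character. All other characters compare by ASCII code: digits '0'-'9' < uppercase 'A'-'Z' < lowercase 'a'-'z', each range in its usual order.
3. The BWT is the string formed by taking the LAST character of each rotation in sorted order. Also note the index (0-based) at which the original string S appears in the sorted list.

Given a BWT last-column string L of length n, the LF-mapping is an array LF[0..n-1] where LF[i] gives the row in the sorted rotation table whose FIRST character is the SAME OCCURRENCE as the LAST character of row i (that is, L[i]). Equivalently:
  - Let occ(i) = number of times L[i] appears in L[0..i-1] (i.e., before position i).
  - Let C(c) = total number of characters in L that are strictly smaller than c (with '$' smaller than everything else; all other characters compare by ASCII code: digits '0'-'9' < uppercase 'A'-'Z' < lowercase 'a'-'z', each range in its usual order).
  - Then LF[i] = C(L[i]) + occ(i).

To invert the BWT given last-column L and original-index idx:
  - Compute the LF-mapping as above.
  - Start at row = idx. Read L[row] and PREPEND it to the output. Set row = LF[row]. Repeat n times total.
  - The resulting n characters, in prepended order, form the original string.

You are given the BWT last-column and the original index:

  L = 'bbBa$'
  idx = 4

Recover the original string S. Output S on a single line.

LF mapping: 3 4 1 2 0
Walk LF starting at row 4, prepending L[row]:
  step 1: row=4, L[4]='$', prepend. Next row=LF[4]=0
  step 2: row=0, L[0]='b', prepend. Next row=LF[0]=3
  step 3: row=3, L[3]='a', prepend. Next row=LF[3]=2
  step 4: row=2, L[2]='B', prepend. Next row=LF[2]=1
  step 5: row=1, L[1]='b', prepend. Next row=LF[1]=4
Reversed output: bBab$

Answer: bBab$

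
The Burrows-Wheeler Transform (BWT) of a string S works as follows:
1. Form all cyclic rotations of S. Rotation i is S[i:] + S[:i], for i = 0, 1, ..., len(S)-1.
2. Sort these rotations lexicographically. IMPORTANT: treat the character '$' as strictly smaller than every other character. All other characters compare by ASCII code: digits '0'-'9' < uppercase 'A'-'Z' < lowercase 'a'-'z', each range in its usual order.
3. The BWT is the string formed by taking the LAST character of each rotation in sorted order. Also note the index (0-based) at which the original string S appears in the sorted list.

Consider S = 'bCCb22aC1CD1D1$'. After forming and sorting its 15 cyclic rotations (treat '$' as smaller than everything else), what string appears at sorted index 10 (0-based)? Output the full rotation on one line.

All 15 rotations (rotation i = S[i:]+S[:i]):
  rot[0] = bCCb22aC1CD1D1$
  rot[1] = CCb22aC1CD1D1$b
  rot[2] = Cb22aC1CD1D1$bC
  rot[3] = b22aC1CD1D1$bCC
  rot[4] = 22aC1CD1D1$bCCb
  rot[5] = 2aC1CD1D1$bCCb2
  rot[6] = aC1CD1D1$bCCb22
  rot[7] = C1CD1D1$bCCb22a
  rot[8] = 1CD1D1$bCCb22aC
  rot[9] = CD1D1$bCCb22aC1
  rot[10] = D1D1$bCCb22aC1C
  rot[11] = 1D1$bCCb22aC1CD
  rot[12] = D1$bCCb22aC1CD1
  rot[13] = 1$bCCb22aC1CD1D
  rot[14] = $bCCb22aC1CD1D1
Sorted (with $ < everything):
  sorted[0] = $bCCb22aC1CD1D1
  sorted[1] = 1$bCCb22aC1CD1D
  sorted[2] = 1CD1D1$bCCb22aC
  sorted[3] = 1D1$bCCb22aC1CD
  sorted[4] = 22aC1CD1D1$bCCb
  sorted[5] = 2aC1CD1D1$bCCb2
  sorted[6] = C1CD1D1$bCCb22a
  sorted[7] = CCb22aC1CD1D1$b
  sorted[8] = CD1D1$bCCb22aC1
  sorted[9] = Cb22aC1CD1D1$bC
  sorted[10] = D1$bCCb22aC1CD1
  sorted[11] = D1D1$bCCb22aC1C
  sorted[12] = aC1CD1D1$bCCb22
  sorted[13] = b22aC1CD1D1$bCC
  sorted[14] = bCCb22aC1CD1D1$
sorted[10] = D1$bCCb22aC1CD1

Answer: D1$bCCb22aC1CD1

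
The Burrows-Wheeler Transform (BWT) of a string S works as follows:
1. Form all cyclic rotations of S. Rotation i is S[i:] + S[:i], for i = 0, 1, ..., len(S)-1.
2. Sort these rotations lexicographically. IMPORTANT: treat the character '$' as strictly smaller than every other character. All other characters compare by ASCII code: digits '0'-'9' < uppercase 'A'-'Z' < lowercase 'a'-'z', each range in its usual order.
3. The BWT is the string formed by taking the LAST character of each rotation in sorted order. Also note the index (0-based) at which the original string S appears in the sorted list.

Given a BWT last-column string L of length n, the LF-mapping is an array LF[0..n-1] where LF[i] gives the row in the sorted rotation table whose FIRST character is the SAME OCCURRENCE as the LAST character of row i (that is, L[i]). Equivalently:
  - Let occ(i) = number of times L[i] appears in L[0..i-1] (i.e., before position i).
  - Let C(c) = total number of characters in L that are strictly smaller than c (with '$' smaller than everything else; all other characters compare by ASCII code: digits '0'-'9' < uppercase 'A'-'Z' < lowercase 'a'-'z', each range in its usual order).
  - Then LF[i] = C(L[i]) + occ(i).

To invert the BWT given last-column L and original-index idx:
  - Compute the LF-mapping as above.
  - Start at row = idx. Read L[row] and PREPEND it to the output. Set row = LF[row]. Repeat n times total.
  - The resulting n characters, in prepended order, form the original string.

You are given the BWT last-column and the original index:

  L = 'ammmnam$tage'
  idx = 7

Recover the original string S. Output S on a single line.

LF mapping: 1 6 7 8 10 2 9 0 11 3 5 4
Walk LF starting at row 7, prepending L[row]:
  step 1: row=7, L[7]='$', prepend. Next row=LF[7]=0
  step 2: row=0, L[0]='a', prepend. Next row=LF[0]=1
  step 3: row=1, L[1]='m', prepend. Next row=LF[1]=6
  step 4: row=6, L[6]='m', prepend. Next row=LF[6]=9
  step 5: row=9, L[9]='a', prepend. Next row=LF[9]=3
  step 6: row=3, L[3]='m', prepend. Next row=LF[3]=8
  step 7: row=8, L[8]='t', prepend. Next row=LF[8]=11
  step 8: row=11, L[11]='e', prepend. Next row=LF[11]=4
  step 9: row=4, L[4]='n', prepend. Next row=LF[4]=10
  step 10: row=10, L[10]='g', prepend. Next row=LF[10]=5
  step 11: row=5, L[5]='a', prepend. Next row=LF[5]=2
  step 12: row=2, L[2]='m', prepend. Next row=LF[2]=7
Reversed output: magnetmamma$

Answer: magnetmamma$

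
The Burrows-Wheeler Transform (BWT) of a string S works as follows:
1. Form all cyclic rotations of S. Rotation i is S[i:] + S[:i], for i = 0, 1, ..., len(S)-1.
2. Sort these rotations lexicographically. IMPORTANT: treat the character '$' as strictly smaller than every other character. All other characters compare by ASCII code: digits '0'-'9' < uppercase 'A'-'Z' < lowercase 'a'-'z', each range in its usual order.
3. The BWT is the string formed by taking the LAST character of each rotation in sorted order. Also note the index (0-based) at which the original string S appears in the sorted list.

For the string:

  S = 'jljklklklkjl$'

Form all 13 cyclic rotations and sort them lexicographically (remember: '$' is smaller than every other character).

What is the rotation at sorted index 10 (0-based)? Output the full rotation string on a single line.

All 13 rotations (rotation i = S[i:]+S[:i]):
  rot[0] = jljklklklkjl$
  rot[1] = ljklklklkjl$j
  rot[2] = jklklklkjl$jl
  rot[3] = klklklkjl$jlj
  rot[4] = lklklkjl$jljk
  rot[5] = klklkjl$jljkl
  rot[6] = lklkjl$jljklk
  rot[7] = klkjl$jljklkl
  rot[8] = lkjl$jljklklk
  rot[9] = kjl$jljklklkl
  rot[10] = jl$jljklklklk
  rot[11] = l$jljklklklkj
  rot[12] = $jljklklklkjl
Sorted (with $ < everything):
  sorted[0] = $jljklklklkjl
  sorted[1] = jklklklkjl$jl
  sorted[2] = jl$jljklklklk
  sorted[3] = jljklklklkjl$
  sorted[4] = kjl$jljklklkl
  sorted[5] = klkjl$jljklkl
  sorted[6] = klklkjl$jljkl
  sorted[7] = klklklkjl$jlj
  sorted[8] = l$jljklklklkj
  sorted[9] = ljklklklkjl$j
  sorted[10] = lkjl$jljklklk
  sorted[11] = lklkjl$jljklk
  sorted[12] = lklklkjl$jljk
sorted[10] = lkjl$jljklklk

Answer: lkjl$jljklklk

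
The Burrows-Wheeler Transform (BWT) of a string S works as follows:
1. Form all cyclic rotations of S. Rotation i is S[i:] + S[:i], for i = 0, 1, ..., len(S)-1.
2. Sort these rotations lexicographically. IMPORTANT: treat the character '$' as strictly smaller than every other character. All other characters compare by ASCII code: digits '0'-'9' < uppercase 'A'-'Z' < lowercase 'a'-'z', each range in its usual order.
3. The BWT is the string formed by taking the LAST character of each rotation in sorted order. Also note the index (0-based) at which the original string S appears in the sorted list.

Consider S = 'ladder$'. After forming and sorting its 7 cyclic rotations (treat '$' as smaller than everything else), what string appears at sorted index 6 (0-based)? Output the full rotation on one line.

All 7 rotations (rotation i = S[i:]+S[:i]):
  rot[0] = ladder$
  rot[1] = adder$l
  rot[2] = dder$la
  rot[3] = der$lad
  rot[4] = er$ladd
  rot[5] = r$ladde
  rot[6] = $ladder
Sorted (with $ < everything):
  sorted[0] = $ladder
  sorted[1] = adder$l
  sorted[2] = dder$la
  sorted[3] = der$lad
  sorted[4] = er$ladd
  sorted[5] = ladder$
  sorted[6] = r$ladde
sorted[6] = r$ladde

Answer: r$ladde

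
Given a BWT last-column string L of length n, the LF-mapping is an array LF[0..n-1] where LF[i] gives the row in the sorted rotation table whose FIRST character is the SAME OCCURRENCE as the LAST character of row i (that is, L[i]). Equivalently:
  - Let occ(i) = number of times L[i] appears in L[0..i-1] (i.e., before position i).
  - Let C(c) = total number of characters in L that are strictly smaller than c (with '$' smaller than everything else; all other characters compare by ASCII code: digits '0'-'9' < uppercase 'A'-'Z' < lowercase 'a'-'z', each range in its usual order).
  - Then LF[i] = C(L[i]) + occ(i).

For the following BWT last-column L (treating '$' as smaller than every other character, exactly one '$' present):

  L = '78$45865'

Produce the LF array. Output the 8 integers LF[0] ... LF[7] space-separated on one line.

Answer: 5 6 0 1 2 7 4 3

Derivation:
Char counts: '$':1, '4':1, '5':2, '6':1, '7':1, '8':2
C (first-col start): C('$')=0, C('4')=1, C('5')=2, C('6')=4, C('7')=5, C('8')=6
L[0]='7': occ=0, LF[0]=C('7')+0=5+0=5
L[1]='8': occ=0, LF[1]=C('8')+0=6+0=6
L[2]='$': occ=0, LF[2]=C('$')+0=0+0=0
L[3]='4': occ=0, LF[3]=C('4')+0=1+0=1
L[4]='5': occ=0, LF[4]=C('5')+0=2+0=2
L[5]='8': occ=1, LF[5]=C('8')+1=6+1=7
L[6]='6': occ=0, LF[6]=C('6')+0=4+0=4
L[7]='5': occ=1, LF[7]=C('5')+1=2+1=3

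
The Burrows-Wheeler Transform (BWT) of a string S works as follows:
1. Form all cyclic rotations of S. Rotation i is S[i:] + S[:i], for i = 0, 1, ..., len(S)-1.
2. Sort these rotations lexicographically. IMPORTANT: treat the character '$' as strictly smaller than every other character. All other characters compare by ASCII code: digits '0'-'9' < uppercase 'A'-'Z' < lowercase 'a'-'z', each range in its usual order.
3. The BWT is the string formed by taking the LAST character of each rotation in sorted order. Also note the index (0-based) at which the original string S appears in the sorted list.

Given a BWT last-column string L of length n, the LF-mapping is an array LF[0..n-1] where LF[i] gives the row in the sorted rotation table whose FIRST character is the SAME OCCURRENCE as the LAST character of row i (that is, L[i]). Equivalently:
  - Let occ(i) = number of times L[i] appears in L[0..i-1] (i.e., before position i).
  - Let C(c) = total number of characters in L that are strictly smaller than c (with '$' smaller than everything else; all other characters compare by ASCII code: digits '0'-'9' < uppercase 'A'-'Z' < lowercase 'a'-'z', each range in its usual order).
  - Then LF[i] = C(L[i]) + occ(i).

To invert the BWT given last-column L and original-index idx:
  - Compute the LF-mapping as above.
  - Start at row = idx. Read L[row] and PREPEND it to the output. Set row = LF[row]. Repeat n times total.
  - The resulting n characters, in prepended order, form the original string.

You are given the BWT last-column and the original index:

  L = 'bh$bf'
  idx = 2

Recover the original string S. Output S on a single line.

LF mapping: 1 4 0 2 3
Walk LF starting at row 2, prepending L[row]:
  step 1: row=2, L[2]='$', prepend. Next row=LF[2]=0
  step 2: row=0, L[0]='b', prepend. Next row=LF[0]=1
  step 3: row=1, L[1]='h', prepend. Next row=LF[1]=4
  step 4: row=4, L[4]='f', prepend. Next row=LF[4]=3
  step 5: row=3, L[3]='b', prepend. Next row=LF[3]=2
Reversed output: bfhb$

Answer: bfhb$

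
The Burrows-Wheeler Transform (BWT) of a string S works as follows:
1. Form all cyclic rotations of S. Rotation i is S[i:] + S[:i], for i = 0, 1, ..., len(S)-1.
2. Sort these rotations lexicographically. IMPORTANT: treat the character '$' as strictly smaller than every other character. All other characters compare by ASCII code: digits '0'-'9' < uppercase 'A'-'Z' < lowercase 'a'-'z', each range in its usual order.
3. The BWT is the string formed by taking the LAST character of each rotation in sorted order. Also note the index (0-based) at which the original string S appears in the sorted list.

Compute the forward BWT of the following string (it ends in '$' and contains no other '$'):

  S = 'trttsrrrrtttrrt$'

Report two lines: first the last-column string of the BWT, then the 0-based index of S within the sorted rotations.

All 16 rotations (rotation i = S[i:]+S[:i]):
  rot[0] = trttsrrrrtttrrt$
  rot[1] = rttsrrrrtttrrt$t
  rot[2] = ttsrrrrtttrrt$tr
  rot[3] = tsrrrrtttrrt$trt
  rot[4] = srrrrtttrrt$trtt
  rot[5] = rrrrtttrrt$trtts
  rot[6] = rrrtttrrt$trttsr
  rot[7] = rrtttrrt$trttsrr
  rot[8] = rtttrrt$trttsrrr
  rot[9] = tttrrt$trttsrrrr
  rot[10] = ttrrt$trttsrrrrt
  rot[11] = trrt$trttsrrrrtt
  rot[12] = rrt$trttsrrrrttt
  rot[13] = rt$trttsrrrrtttr
  rot[14] = t$trttsrrrrtttrr
  rot[15] = $trttsrrrrtttrrt
Sorted (with $ < everything):
  sorted[0] = $trttsrrrrtttrrt  (last char: 't')
  sorted[1] = rrrrtttrrt$trtts  (last char: 's')
  sorted[2] = rrrtttrrt$trttsr  (last char: 'r')
  sorted[3] = rrt$trttsrrrrttt  (last char: 't')
  sorted[4] = rrtttrrt$trttsrr  (last char: 'r')
  sorted[5] = rt$trttsrrrrtttr  (last char: 'r')
  sorted[6] = rttsrrrrtttrrt$t  (last char: 't')
  sorted[7] = rtttrrt$trttsrrr  (last char: 'r')
  sorted[8] = srrrrtttrrt$trtt  (last char: 't')
  sorted[9] = t$trttsrrrrtttrr  (last char: 'r')
  sorted[10] = trrt$trttsrrrrtt  (last char: 't')
  sorted[11] = trttsrrrrtttrrt$  (last char: '$')
  sorted[12] = tsrrrrtttrrt$trt  (last char: 't')
  sorted[13] = ttrrt$trttsrrrrt  (last char: 't')
  sorted[14] = ttsrrrrtttrrt$tr  (last char: 'r')
  sorted[15] = tttrrt$trttsrrrr  (last char: 'r')
Last column: tsrtrrtrtrt$ttrr
Original string S is at sorted index 11

Answer: tsrtrrtrtrt$ttrr
11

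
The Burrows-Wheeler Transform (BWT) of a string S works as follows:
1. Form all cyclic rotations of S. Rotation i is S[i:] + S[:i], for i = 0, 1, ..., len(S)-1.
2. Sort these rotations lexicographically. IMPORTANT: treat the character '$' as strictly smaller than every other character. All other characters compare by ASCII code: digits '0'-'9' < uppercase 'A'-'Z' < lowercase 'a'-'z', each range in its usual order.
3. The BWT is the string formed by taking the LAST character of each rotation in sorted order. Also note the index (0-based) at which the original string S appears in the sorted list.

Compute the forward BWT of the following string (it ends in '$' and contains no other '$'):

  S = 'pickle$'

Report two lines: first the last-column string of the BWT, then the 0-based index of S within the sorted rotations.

Answer: eilpck$
6

Derivation:
All 7 rotations (rotation i = S[i:]+S[:i]):
  rot[0] = pickle$
  rot[1] = ickle$p
  rot[2] = ckle$pi
  rot[3] = kle$pic
  rot[4] = le$pick
  rot[5] = e$pickl
  rot[6] = $pickle
Sorted (with $ < everything):
  sorted[0] = $pickle  (last char: 'e')
  sorted[1] = ckle$pi  (last char: 'i')
  sorted[2] = e$pickl  (last char: 'l')
  sorted[3] = ickle$p  (last char: 'p')
  sorted[4] = kle$pic  (last char: 'c')
  sorted[5] = le$pick  (last char: 'k')
  sorted[6] = pickle$  (last char: '$')
Last column: eilpck$
Original string S is at sorted index 6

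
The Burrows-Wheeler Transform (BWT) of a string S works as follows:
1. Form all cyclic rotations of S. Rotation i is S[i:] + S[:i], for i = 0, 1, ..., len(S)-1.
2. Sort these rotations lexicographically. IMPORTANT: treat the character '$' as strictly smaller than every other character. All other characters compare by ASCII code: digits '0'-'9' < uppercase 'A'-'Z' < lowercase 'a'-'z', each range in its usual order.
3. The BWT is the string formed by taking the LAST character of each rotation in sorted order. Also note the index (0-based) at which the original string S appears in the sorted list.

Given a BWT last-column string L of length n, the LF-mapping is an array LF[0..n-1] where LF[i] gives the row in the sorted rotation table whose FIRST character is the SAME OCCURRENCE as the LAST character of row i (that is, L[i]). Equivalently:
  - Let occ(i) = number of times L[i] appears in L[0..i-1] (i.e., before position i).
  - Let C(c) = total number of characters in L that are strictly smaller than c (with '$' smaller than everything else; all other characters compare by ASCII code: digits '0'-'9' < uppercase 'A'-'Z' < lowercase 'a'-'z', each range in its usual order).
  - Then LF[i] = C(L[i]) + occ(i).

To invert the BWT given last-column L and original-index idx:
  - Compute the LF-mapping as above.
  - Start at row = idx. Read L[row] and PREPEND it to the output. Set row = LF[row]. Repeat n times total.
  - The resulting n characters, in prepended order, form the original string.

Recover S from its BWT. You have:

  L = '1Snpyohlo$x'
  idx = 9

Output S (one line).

Answer: xylophonS1$

Derivation:
LF mapping: 1 2 5 8 10 6 3 4 7 0 9
Walk LF starting at row 9, prepending L[row]:
  step 1: row=9, L[9]='$', prepend. Next row=LF[9]=0
  step 2: row=0, L[0]='1', prepend. Next row=LF[0]=1
  step 3: row=1, L[1]='S', prepend. Next row=LF[1]=2
  step 4: row=2, L[2]='n', prepend. Next row=LF[2]=5
  step 5: row=5, L[5]='o', prepend. Next row=LF[5]=6
  step 6: row=6, L[6]='h', prepend. Next row=LF[6]=3
  step 7: row=3, L[3]='p', prepend. Next row=LF[3]=8
  step 8: row=8, L[8]='o', prepend. Next row=LF[8]=7
  step 9: row=7, L[7]='l', prepend. Next row=LF[7]=4
  step 10: row=4, L[4]='y', prepend. Next row=LF[4]=10
  step 11: row=10, L[10]='x', prepend. Next row=LF[10]=9
Reversed output: xylophonS1$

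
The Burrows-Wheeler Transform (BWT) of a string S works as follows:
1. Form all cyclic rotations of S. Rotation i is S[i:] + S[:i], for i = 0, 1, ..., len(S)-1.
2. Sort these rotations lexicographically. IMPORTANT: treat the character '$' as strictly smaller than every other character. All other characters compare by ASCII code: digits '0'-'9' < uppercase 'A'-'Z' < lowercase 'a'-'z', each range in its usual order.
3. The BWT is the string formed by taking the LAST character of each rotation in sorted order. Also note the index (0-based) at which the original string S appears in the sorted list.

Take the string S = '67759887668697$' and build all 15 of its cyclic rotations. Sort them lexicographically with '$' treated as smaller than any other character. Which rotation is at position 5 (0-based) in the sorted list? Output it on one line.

All 15 rotations (rotation i = S[i:]+S[:i]):
  rot[0] = 67759887668697$
  rot[1] = 7759887668697$6
  rot[2] = 759887668697$67
  rot[3] = 59887668697$677
  rot[4] = 9887668697$6775
  rot[5] = 887668697$67759
  rot[6] = 87668697$677598
  rot[7] = 7668697$6775988
  rot[8] = 668697$67759887
  rot[9] = 68697$677598876
  rot[10] = 8697$6775988766
  rot[11] = 697$67759887668
  rot[12] = 97$677598876686
  rot[13] = 7$6775988766869
  rot[14] = $67759887668697
Sorted (with $ < everything):
  sorted[0] = $67759887668697
  sorted[1] = 59887668697$677
  sorted[2] = 668697$67759887
  sorted[3] = 67759887668697$
  sorted[4] = 68697$677598876
  sorted[5] = 697$67759887668
  sorted[6] = 7$6775988766869
  sorted[7] = 759887668697$67
  sorted[8] = 7668697$6775988
  sorted[9] = 7759887668697$6
  sorted[10] = 8697$6775988766
  sorted[11] = 87668697$677598
  sorted[12] = 887668697$67759
  sorted[13] = 97$677598876686
  sorted[14] = 9887668697$6775
sorted[5] = 697$67759887668

Answer: 697$67759887668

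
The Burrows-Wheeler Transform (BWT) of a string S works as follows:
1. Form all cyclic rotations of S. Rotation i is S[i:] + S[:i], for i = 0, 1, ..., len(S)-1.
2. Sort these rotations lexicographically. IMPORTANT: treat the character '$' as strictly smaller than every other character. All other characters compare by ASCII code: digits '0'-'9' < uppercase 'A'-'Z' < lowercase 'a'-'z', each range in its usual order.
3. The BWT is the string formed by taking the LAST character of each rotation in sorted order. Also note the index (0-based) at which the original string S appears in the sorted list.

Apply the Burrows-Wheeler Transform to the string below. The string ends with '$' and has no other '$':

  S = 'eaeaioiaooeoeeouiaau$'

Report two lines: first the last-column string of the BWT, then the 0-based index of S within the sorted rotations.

All 21 rotations (rotation i = S[i:]+S[:i]):
  rot[0] = eaeaioiaooeoeeouiaau$
  rot[1] = aeaioiaooeoeeouiaau$e
  rot[2] = eaioiaooeoeeouiaau$ea
  rot[3] = aioiaooeoeeouiaau$eae
  rot[4] = ioiaooeoeeouiaau$eaea
  rot[5] = oiaooeoeeouiaau$eaeai
  rot[6] = iaooeoeeouiaau$eaeaio
  rot[7] = aooeoeeouiaau$eaeaioi
  rot[8] = ooeoeeouiaau$eaeaioia
  rot[9] = oeoeeouiaau$eaeaioiao
  rot[10] = eoeeouiaau$eaeaioiaoo
  rot[11] = oeeouiaau$eaeaioiaooe
  rot[12] = eeouiaau$eaeaioiaooeo
  rot[13] = eouiaau$eaeaioiaooeoe
  rot[14] = ouiaau$eaeaioiaooeoee
  rot[15] = uiaau$eaeaioiaooeoeeo
  rot[16] = iaau$eaeaioiaooeoeeou
  rot[17] = aau$eaeaioiaooeoeeoui
  rot[18] = au$eaeaioiaooeoeeouia
  rot[19] = u$eaeaioiaooeoeeouiaa
  rot[20] = $eaeaioiaooeoeeouiaau
Sorted (with $ < everything):
  sorted[0] = $eaeaioiaooeoeeouiaau  (last char: 'u')
  sorted[1] = aau$eaeaioiaooeoeeoui  (last char: 'i')
  sorted[2] = aeaioiaooeoeeouiaau$e  (last char: 'e')
  sorted[3] = aioiaooeoeeouiaau$eae  (last char: 'e')
  sorted[4] = aooeoeeouiaau$eaeaioi  (last char: 'i')
  sorted[5] = au$eaeaioiaooeoeeouia  (last char: 'a')
  sorted[6] = eaeaioiaooeoeeouiaau$  (last char: '$')
  sorted[7] = eaioiaooeoeeouiaau$ea  (last char: 'a')
  sorted[8] = eeouiaau$eaeaioiaooeo  (last char: 'o')
  sorted[9] = eoeeouiaau$eaeaioiaoo  (last char: 'o')
  sorted[10] = eouiaau$eaeaioiaooeoe  (last char: 'e')
  sorted[11] = iaau$eaeaioiaooeoeeou  (last char: 'u')
  sorted[12] = iaooeoeeouiaau$eaeaio  (last char: 'o')
  sorted[13] = ioiaooeoeeouiaau$eaea  (last char: 'a')
  sorted[14] = oeeouiaau$eaeaioiaooe  (last char: 'e')
  sorted[15] = oeoeeouiaau$eaeaioiao  (last char: 'o')
  sorted[16] = oiaooeoeeouiaau$eaeai  (last char: 'i')
  sorted[17] = ooeoeeouiaau$eaeaioia  (last char: 'a')
  sorted[18] = ouiaau$eaeaioiaooeoee  (last char: 'e')
  sorted[19] = u$eaeaioiaooeoeeouiaa  (last char: 'a')
  sorted[20] = uiaau$eaeaioiaooeoeeo  (last char: 'o')
Last column: uieeia$aooeuoaeoiaeao
Original string S is at sorted index 6

Answer: uieeia$aooeuoaeoiaeao
6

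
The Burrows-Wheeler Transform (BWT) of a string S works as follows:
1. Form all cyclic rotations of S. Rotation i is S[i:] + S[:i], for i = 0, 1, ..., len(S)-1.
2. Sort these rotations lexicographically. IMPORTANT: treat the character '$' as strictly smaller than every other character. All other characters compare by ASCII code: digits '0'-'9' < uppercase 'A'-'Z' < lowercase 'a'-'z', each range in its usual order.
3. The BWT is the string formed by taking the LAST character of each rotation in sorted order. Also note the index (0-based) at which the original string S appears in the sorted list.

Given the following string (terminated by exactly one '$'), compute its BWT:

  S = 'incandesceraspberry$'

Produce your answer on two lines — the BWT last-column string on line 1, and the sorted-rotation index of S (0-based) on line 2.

All 20 rotations (rotation i = S[i:]+S[:i]):
  rot[0] = incandesceraspberry$
  rot[1] = ncandesceraspberry$i
  rot[2] = candesceraspberry$in
  rot[3] = andesceraspberry$inc
  rot[4] = ndesceraspberry$inca
  rot[5] = desceraspberry$incan
  rot[6] = esceraspberry$incand
  rot[7] = sceraspberry$incande
  rot[8] = ceraspberry$incandes
  rot[9] = eraspberry$incandesc
  rot[10] = raspberry$incandesce
  rot[11] = aspberry$incandescer
  rot[12] = spberry$incandescera
  rot[13] = pberry$incandesceras
  rot[14] = berry$incandescerasp
  rot[15] = erry$incandesceraspb
  rot[16] = rry$incandesceraspbe
  rot[17] = ry$incandesceraspber
  rot[18] = y$incandesceraspberr
  rot[19] = $incandesceraspberry
Sorted (with $ < everything):
  sorted[0] = $incandesceraspberry  (last char: 'y')
  sorted[1] = andesceraspberry$inc  (last char: 'c')
  sorted[2] = aspberry$incandescer  (last char: 'r')
  sorted[3] = berry$incandescerasp  (last char: 'p')
  sorted[4] = candesceraspberry$in  (last char: 'n')
  sorted[5] = ceraspberry$incandes  (last char: 's')
  sorted[6] = desceraspberry$incan  (last char: 'n')
  sorted[7] = eraspberry$incandesc  (last char: 'c')
  sorted[8] = erry$incandesceraspb  (last char: 'b')
  sorted[9] = esceraspberry$incand  (last char: 'd')
  sorted[10] = incandesceraspberry$  (last char: '$')
  sorted[11] = ncandesceraspberry$i  (last char: 'i')
  sorted[12] = ndesceraspberry$inca  (last char: 'a')
  sorted[13] = pberry$incandesceras  (last char: 's')
  sorted[14] = raspberry$incandesce  (last char: 'e')
  sorted[15] = rry$incandesceraspbe  (last char: 'e')
  sorted[16] = ry$incandesceraspber  (last char: 'r')
  sorted[17] = sceraspberry$incande  (last char: 'e')
  sorted[18] = spberry$incandescera  (last char: 'a')
  sorted[19] = y$incandesceraspberr  (last char: 'r')
Last column: ycrpnsncbd$iaseerear
Original string S is at sorted index 10

Answer: ycrpnsncbd$iaseerear
10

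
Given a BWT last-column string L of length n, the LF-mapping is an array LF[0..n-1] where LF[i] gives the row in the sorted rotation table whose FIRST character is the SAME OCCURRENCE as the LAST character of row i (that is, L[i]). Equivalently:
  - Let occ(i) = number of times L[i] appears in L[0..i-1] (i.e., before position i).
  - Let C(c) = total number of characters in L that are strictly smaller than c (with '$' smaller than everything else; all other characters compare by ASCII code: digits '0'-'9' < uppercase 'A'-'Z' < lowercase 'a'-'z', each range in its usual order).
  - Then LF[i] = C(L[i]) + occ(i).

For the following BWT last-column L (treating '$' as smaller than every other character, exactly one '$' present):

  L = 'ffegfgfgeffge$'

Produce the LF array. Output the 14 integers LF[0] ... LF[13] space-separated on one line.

Answer: 4 5 1 10 6 11 7 12 2 8 9 13 3 0

Derivation:
Char counts: '$':1, 'e':3, 'f':6, 'g':4
C (first-col start): C('$')=0, C('e')=1, C('f')=4, C('g')=10
L[0]='f': occ=0, LF[0]=C('f')+0=4+0=4
L[1]='f': occ=1, LF[1]=C('f')+1=4+1=5
L[2]='e': occ=0, LF[2]=C('e')+0=1+0=1
L[3]='g': occ=0, LF[3]=C('g')+0=10+0=10
L[4]='f': occ=2, LF[4]=C('f')+2=4+2=6
L[5]='g': occ=1, LF[5]=C('g')+1=10+1=11
L[6]='f': occ=3, LF[6]=C('f')+3=4+3=7
L[7]='g': occ=2, LF[7]=C('g')+2=10+2=12
L[8]='e': occ=1, LF[8]=C('e')+1=1+1=2
L[9]='f': occ=4, LF[9]=C('f')+4=4+4=8
L[10]='f': occ=5, LF[10]=C('f')+5=4+5=9
L[11]='g': occ=3, LF[11]=C('g')+3=10+3=13
L[12]='e': occ=2, LF[12]=C('e')+2=1+2=3
L[13]='$': occ=0, LF[13]=C('$')+0=0+0=0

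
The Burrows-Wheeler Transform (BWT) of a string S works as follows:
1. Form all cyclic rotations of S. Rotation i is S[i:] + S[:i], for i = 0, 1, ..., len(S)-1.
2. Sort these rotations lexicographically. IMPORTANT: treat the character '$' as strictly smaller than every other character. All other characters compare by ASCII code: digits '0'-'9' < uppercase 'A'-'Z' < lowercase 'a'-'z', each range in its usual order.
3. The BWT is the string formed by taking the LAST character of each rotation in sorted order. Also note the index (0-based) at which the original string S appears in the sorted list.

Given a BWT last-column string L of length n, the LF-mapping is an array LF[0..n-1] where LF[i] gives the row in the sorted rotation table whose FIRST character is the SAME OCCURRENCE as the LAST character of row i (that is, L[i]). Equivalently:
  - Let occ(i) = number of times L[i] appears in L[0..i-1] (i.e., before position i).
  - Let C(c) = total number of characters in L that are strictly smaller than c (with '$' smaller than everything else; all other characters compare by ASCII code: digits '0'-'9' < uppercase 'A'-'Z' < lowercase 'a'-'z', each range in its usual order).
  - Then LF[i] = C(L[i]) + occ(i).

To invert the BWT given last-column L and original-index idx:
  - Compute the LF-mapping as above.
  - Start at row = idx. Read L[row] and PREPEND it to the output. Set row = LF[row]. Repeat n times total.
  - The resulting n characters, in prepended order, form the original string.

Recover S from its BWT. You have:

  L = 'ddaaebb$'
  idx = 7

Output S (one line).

Answer: ebdaabd$

Derivation:
LF mapping: 5 6 1 2 7 3 4 0
Walk LF starting at row 7, prepending L[row]:
  step 1: row=7, L[7]='$', prepend. Next row=LF[7]=0
  step 2: row=0, L[0]='d', prepend. Next row=LF[0]=5
  step 3: row=5, L[5]='b', prepend. Next row=LF[5]=3
  step 4: row=3, L[3]='a', prepend. Next row=LF[3]=2
  step 5: row=2, L[2]='a', prepend. Next row=LF[2]=1
  step 6: row=1, L[1]='d', prepend. Next row=LF[1]=6
  step 7: row=6, L[6]='b', prepend. Next row=LF[6]=4
  step 8: row=4, L[4]='e', prepend. Next row=LF[4]=7
Reversed output: ebdaabd$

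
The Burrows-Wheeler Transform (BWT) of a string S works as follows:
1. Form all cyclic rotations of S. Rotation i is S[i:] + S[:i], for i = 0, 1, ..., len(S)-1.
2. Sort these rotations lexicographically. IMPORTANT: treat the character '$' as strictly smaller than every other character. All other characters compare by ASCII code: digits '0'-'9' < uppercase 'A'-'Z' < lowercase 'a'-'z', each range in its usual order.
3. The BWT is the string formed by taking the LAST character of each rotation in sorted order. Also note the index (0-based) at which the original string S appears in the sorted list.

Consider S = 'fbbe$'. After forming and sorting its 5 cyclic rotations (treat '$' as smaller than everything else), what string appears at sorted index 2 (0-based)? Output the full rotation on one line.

All 5 rotations (rotation i = S[i:]+S[:i]):
  rot[0] = fbbe$
  rot[1] = bbe$f
  rot[2] = be$fb
  rot[3] = e$fbb
  rot[4] = $fbbe
Sorted (with $ < everything):
  sorted[0] = $fbbe
  sorted[1] = bbe$f
  sorted[2] = be$fb
  sorted[3] = e$fbb
  sorted[4] = fbbe$
sorted[2] = be$fb

Answer: be$fb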